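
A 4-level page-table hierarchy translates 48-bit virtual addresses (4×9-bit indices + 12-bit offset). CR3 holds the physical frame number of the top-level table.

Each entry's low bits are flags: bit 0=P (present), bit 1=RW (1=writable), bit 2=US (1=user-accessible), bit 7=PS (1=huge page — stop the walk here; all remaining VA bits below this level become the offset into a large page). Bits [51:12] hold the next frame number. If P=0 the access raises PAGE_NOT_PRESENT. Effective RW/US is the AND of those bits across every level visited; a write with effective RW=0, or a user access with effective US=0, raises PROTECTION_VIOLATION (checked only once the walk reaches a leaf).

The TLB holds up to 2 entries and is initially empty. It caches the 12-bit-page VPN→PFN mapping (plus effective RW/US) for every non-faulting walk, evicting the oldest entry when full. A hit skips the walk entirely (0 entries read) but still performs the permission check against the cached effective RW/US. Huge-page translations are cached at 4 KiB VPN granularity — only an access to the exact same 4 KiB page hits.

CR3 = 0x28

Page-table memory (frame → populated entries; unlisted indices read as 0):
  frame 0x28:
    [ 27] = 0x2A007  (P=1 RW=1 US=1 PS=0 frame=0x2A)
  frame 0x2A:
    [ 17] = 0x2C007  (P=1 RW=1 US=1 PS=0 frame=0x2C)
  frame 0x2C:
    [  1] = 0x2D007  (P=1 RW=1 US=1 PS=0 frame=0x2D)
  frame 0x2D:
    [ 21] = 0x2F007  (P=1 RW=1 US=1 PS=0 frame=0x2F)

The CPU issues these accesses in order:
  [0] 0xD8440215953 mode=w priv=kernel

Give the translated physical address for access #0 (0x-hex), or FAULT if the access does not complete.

Trace:
#0 VA=0xD8440215953 (w,kernel):
  lvl0: tbl 0x28, slot 27 ⇒ 0x2A007 (P1/RW1/US1/PS0)
  lvl1: tbl 0x2A, slot 17 ⇒ 0x2C007 (P1/RW1/US1/PS0)
  lvl2: tbl 0x2C, slot 1 ⇒ 0x2D007 (P1/RW1/US1/PS0)
  lvl3: tbl 0x2D, slot 21 ⇒ 0x2F007 (P1/RW1/US1/PS0)
  ⇒ phys 0x2F953  [4 reads]

Access #0 PA: 0x2F953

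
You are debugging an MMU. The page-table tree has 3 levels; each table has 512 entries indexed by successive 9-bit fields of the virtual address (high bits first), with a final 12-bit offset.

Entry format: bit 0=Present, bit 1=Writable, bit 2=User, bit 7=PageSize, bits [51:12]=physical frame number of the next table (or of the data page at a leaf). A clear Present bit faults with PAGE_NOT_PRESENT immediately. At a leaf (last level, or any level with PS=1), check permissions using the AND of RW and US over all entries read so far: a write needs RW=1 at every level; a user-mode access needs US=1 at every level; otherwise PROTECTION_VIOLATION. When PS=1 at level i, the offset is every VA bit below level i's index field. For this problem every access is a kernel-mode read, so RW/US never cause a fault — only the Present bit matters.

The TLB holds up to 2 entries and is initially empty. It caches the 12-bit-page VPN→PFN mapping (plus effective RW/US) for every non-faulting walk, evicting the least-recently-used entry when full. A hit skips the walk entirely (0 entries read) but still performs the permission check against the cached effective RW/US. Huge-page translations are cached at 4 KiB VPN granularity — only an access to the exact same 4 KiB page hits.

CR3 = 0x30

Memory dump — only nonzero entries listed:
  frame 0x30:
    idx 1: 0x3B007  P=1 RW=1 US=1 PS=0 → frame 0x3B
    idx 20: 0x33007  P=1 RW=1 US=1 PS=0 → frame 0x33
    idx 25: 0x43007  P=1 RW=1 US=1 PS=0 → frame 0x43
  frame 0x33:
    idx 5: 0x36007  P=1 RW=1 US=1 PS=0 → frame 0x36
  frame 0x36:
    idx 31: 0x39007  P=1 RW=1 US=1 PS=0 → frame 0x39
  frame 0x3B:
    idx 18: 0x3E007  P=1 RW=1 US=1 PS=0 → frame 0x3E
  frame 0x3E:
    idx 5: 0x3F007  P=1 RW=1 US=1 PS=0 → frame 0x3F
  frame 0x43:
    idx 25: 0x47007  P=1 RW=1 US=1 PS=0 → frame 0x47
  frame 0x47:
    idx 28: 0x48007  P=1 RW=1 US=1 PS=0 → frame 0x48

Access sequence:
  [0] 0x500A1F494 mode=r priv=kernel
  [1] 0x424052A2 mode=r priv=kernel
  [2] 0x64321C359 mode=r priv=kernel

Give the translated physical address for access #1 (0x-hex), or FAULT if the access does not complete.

Trace:
#0 VA=0x500A1F494 (r,kernel):
  lvl0: tbl 0x30, slot 20 ⇒ 0x33007 (P1/RW1/US1/PS0)
  lvl1: tbl 0x33, slot 5 ⇒ 0x36007 (P1/RW1/US1/PS0)
  lvl2: tbl 0x36, slot 31 ⇒ 0x39007 (P1/RW1/US1/PS0)
  ⇒ phys 0x39494  [3 reads]
#1 VA=0x424052A2 (r,kernel):
  lvl0: tbl 0x30, slot 1 ⇒ 0x3B007 (P1/RW1/US1/PS0)
  lvl1: tbl 0x3B, slot 18 ⇒ 0x3E007 (P1/RW1/US1/PS0)
  lvl2: tbl 0x3E, slot 5 ⇒ 0x3F007 (P1/RW1/US1/PS0)
  ⇒ phys 0x3F2A2  [3 reads]
#2 VA=0x64321C359 (r,kernel):
  lvl0: tbl 0x30, slot 25 ⇒ 0x43007 (P1/RW1/US1/PS0)
  lvl1: tbl 0x43, slot 25 ⇒ 0x47007 (P1/RW1/US1/PS0)
  lvl2: tbl 0x47, slot 28 ⇒ 0x48007 (P1/RW1/US1/PS0)
  ⇒ phys 0x48359  [3 reads]

Access #1 PA: 0x3F2A2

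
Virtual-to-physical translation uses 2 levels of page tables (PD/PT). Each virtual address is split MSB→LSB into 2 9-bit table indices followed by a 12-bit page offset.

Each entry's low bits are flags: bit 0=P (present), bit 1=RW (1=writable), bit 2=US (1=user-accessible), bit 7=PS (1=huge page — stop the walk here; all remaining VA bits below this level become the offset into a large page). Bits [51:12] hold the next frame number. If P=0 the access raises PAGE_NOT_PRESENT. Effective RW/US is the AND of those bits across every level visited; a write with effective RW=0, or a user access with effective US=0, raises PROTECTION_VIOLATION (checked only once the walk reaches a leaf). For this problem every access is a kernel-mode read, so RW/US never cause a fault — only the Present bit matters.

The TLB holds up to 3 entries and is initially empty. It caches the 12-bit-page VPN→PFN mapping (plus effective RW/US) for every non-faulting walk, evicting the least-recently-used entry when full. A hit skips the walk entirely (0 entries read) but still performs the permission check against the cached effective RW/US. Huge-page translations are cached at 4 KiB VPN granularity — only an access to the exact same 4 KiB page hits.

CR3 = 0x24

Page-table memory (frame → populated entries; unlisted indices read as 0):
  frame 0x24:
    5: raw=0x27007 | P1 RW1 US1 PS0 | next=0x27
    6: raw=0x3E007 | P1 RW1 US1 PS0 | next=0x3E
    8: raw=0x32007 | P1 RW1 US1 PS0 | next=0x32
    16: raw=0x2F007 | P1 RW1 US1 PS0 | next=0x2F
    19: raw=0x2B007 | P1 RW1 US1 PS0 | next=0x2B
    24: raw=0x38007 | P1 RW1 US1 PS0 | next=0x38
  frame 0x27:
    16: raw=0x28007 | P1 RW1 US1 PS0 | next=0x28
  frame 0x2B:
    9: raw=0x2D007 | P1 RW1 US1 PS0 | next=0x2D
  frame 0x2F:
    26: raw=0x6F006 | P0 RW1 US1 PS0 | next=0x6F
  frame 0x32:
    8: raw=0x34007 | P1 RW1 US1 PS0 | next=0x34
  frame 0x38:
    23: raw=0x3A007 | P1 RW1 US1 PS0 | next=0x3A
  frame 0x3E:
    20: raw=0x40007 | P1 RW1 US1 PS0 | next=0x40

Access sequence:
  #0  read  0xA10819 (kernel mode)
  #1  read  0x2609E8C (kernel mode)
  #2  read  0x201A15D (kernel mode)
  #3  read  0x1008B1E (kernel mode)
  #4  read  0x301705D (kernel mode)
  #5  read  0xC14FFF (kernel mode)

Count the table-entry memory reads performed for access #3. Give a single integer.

Trace:
#0 VA=0xA10819 (r,kernel):
  L0 @0x24[5] → 0x27007  P=1,RW=1,US=1,PS=0
  L1 @0x27[16] → 0x28007  P=1,RW=1,US=1,PS=0
  → PA=0x28819  (2 entries read)
#1 VA=0x2609E8C (r,kernel):
  L0 @0x24[19] → 0x2B007  P=1,RW=1,US=1,PS=0
  L1 @0x2B[9] → 0x2D007  P=1,RW=1,US=1,PS=0
  → PA=0x2DE8C  (2 entries read)
#2 VA=0x201A15D (r,kernel):
  L0 @0x24[16] → 0x2F007  P=1,RW=1,US=1,PS=0
  L1 @0x2F[26] → 0x6F006  P=0,RW=1,US=1,PS=0
  ✗ PAGE_NOT_PRESENT  [2 reads]
#3 VA=0x1008B1E (r,kernel):
  L0 @0x24[8] → 0x32007  P=1,RW=1,US=1,PS=0
  L1 @0x32[8] → 0x34007  P=1,RW=1,US=1,PS=0
  → PA=0x34B1E  (2 entries read)
#4 VA=0x301705D (r,kernel):
  L0 @0x24[24] → 0x38007  P=1,RW=1,US=1,PS=0
  L1 @0x38[23] → 0x3A007  P=1,RW=1,US=1,PS=0
  → PA=0x3A05D  (2 entries read)
#5 VA=0xC14FFF (r,kernel):
  L0 @0x24[6] → 0x3E007  P=1,RW=1,US=1,PS=0
  L1 @0x3E[20] → 0x40007  P=1,RW=1,US=1,PS=0
  → PA=0x40FFF  (2 entries read)

Entries read for #3: 2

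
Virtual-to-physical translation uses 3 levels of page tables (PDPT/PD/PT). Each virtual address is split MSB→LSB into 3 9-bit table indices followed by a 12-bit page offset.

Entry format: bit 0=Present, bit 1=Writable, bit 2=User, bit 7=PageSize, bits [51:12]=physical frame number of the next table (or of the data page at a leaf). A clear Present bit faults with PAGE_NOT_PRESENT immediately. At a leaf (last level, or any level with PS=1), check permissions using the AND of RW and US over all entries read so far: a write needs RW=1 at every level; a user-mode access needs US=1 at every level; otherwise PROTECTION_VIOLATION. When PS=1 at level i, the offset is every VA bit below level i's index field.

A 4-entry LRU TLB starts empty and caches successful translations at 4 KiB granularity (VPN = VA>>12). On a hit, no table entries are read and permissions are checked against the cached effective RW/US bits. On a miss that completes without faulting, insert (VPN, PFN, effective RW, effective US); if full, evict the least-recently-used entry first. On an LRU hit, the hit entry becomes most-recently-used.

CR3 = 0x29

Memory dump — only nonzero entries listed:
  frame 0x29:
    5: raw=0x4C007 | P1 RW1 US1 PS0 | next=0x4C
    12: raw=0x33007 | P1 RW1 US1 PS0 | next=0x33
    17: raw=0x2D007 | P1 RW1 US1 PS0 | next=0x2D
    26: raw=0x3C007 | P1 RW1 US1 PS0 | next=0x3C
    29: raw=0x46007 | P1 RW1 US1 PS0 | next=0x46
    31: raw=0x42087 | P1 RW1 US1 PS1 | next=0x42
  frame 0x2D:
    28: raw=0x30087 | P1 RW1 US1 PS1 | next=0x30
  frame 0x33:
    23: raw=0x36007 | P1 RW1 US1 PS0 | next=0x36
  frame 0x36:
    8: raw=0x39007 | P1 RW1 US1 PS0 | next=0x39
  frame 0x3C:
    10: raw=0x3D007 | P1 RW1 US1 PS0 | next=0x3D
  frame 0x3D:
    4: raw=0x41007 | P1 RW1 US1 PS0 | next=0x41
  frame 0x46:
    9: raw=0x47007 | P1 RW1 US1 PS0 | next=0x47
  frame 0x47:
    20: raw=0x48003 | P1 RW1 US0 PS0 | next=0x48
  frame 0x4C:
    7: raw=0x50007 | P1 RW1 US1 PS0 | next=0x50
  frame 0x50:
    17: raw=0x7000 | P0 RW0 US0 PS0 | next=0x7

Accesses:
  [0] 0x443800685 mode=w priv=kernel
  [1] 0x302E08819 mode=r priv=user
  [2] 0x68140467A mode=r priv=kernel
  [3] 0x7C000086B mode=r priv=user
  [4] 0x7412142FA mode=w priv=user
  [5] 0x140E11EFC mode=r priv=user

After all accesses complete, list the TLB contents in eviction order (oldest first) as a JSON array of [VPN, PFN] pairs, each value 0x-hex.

Walk each access:
#0 VA=0x443800685 (w,kernel):
  L0: frame=0x29 idx=17 entry=0x2D007 [P=1 RW=1 US=1 PS=0]
  L1: frame=0x2D idx=28 entry=0x30087 [P=1 RW=1 US=1 PS=1]
  ⇒ phys 0x30685 (huge @L1)  [2 reads]
#1 VA=0x302E08819 (r,user):
  L0: frame=0x29 idx=12 entry=0x33007 [P=1 RW=1 US=1 PS=0]
  L1: frame=0x33 idx=23 entry=0x36007 [P=1 RW=1 US=1 PS=0]
  L2: frame=0x36 idx=8 entry=0x39007 [P=1 RW=1 US=1 PS=0]
  ⇒ phys 0x39819  [3 reads]
#2 VA=0x68140467A (r,kernel):
  L0: frame=0x29 idx=26 entry=0x3C007 [P=1 RW=1 US=1 PS=0]
  L1: frame=0x3C idx=10 entry=0x3D007 [P=1 RW=1 US=1 PS=0]
  L2: frame=0x3D idx=4 entry=0x41007 [P=1 RW=1 US=1 PS=0]
  ⇒ phys 0x4167A  [3 reads]
#3 VA=0x7C000086B (r,user):
  L0: frame=0x29 idx=31 entry=0x42087 [P=1 RW=1 US=1 PS=1]
  ⇒ phys 0x4286B (huge @L0)  [1 reads]
#4 VA=0x7412142FA (w,user):
  L0: frame=0x29 idx=29 entry=0x46007 [P=1 RW=1 US=1 PS=0]
  L1: frame=0x46 idx=9 entry=0x47007 [P=1 RW=1 US=1 PS=0]
  L2: frame=0x47 idx=20 entry=0x48003 [P=1 RW=1 US=0 PS=0]
  → PROTECTION_VIOLATION  (3 entries read)
#5 VA=0x140E11EFC (r,user):
  L0: frame=0x29 idx=5 entry=0x4C007 [P=1 RW=1 US=1 PS=0]
  L1: frame=0x4C idx=7 entry=0x50007 [P=1 RW=1 US=1 PS=0]
  L2: frame=0x50 idx=17 entry=0x7000 [P=0 RW=0 US=0 PS=0]
  → PAGE_NOT_PRESENT  (3 entries read)

TLB: [["0x443800", "0x30"], ["0x302E08", "0x39"], ["0x681404", "0x41"], ["0x7C0000", "0x42"]]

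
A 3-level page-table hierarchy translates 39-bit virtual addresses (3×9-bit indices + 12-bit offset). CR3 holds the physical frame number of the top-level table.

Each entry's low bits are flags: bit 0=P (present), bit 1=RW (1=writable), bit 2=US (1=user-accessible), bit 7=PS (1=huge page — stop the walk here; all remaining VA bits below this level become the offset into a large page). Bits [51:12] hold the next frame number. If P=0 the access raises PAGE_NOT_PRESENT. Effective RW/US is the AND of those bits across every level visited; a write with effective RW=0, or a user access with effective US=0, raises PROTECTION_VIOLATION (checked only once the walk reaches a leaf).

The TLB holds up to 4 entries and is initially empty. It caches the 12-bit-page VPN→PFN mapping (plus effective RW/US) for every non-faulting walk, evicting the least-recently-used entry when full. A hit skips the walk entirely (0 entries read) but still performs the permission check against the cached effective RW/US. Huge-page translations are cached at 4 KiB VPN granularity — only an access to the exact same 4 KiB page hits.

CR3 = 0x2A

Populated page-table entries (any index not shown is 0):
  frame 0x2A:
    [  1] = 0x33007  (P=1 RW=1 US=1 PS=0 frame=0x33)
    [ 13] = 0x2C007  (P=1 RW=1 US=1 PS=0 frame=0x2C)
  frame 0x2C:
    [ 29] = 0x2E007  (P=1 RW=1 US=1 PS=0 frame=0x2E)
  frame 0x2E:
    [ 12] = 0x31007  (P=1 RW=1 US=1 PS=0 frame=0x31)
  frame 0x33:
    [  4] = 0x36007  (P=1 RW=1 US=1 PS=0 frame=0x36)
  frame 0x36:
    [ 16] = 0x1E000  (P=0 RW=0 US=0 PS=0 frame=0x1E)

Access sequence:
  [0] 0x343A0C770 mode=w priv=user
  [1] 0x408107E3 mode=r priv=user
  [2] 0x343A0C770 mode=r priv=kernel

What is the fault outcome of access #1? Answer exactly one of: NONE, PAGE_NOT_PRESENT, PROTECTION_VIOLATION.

Per-access translation:
#0 VA=0x343A0C770 (w,user):
  lvl0: tbl 0x2A, slot 13 ⇒ 0x2C007 (P1/RW1/US1/PS0)
  lvl1: tbl 0x2C, slot 29 ⇒ 0x2E007 (P1/RW1/US1/PS0)
  lvl2: tbl 0x2E, slot 12 ⇒ 0x31007 (P1/RW1/US1/PS0)
  ✓ 0x31770  — 3 lookups
#1 VA=0x408107E3 (r,user):
  lvl0: tbl 0x2A, slot 1 ⇒ 0x33007 (P1/RW1/US1/PS0)
  lvl1: tbl 0x33, slot 4 ⇒ 0x36007 (P1/RW1/US1/PS0)
  lvl2: tbl 0x36, slot 16 ⇒ 0x1E000 (P0/RW0/US0/PS0)
  ⇒ fault: PAGE_NOT_PRESENT  — 3 lookups
#2 VA=0x343A0C770 (r,kernel):
  TLB hit vpn=0x343A0C → PA=0x31770

Access #1 fault: PAGE_NOT_PRESENT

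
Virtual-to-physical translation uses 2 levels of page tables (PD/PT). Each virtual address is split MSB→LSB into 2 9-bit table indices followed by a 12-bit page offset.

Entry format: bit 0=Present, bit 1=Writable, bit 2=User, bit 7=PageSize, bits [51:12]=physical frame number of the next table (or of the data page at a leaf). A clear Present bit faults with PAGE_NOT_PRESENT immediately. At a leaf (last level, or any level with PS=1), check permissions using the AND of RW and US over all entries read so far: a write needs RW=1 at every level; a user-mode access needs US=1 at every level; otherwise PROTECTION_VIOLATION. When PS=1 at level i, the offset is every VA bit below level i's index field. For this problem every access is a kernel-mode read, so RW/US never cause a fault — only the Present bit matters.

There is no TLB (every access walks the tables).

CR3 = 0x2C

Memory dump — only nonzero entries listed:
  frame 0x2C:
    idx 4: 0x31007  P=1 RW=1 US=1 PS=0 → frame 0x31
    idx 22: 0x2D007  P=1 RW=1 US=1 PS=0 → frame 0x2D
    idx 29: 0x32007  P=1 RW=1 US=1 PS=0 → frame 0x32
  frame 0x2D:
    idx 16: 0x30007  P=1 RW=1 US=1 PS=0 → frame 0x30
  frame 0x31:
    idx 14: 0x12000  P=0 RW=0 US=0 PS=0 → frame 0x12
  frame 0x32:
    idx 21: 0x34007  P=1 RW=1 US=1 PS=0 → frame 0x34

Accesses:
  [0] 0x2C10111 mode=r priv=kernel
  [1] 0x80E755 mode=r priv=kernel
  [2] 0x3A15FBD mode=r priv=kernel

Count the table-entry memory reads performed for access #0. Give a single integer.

Trace:
#0 VA=0x2C10111 (r,kernel):
  L0 @0x2C[22] → 0x2D007  P=1,RW=1,US=1,PS=0
  L1 @0x2D[16] → 0x30007  P=1,RW=1,US=1,PS=0
  ⇒ phys 0x30111  [2 reads]
#1 VA=0x80E755 (r,kernel):
  L0 @0x2C[4] → 0x31007  P=1,RW=1,US=1,PS=0
  L1 @0x31[14] → 0x12000  P=0,RW=0,US=0,PS=0
  ⇒ fault: PAGE_NOT_PRESENT  — 2 lookups
#2 VA=0x3A15FBD (r,kernel):
  L0 @0x2C[29] → 0x32007  P=1,RW=1,US=1,PS=0
  L1 @0x32[21] → 0x34007  P=1,RW=1,US=1,PS=0
  ⇒ phys 0x34FBD  [2 reads]

Entries read for #0: 2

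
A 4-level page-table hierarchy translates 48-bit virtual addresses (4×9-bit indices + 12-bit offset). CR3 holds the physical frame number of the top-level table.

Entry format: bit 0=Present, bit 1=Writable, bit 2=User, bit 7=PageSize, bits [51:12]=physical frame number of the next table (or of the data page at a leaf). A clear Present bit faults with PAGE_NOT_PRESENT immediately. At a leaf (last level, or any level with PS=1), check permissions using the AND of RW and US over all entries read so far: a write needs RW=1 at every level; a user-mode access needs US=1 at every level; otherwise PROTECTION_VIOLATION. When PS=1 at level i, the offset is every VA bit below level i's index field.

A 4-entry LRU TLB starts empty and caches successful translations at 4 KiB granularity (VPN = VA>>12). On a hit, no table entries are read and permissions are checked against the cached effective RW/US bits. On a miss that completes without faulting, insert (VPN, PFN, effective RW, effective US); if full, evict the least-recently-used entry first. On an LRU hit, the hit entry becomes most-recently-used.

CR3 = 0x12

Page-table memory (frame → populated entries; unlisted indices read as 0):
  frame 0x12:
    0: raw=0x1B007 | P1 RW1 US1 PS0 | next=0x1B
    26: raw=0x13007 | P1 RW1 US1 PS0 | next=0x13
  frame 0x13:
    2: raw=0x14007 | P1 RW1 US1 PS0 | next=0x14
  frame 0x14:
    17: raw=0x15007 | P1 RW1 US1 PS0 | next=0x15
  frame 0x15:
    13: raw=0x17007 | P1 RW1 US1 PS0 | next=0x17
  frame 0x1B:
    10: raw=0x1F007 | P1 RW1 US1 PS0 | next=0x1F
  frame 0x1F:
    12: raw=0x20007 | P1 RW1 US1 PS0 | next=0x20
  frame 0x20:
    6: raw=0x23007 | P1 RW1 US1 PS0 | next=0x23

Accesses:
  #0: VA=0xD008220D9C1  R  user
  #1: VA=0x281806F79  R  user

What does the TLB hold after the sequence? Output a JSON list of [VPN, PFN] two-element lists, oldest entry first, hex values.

Walk each access:
#0 VA=0xD008220D9C1 (r,user):
  [0] read 0x12 idx=26: raw=0x13007 flags P=1 W=1 U=1 S=0
  [1] read 0x13 idx=2: raw=0x14007 flags P=1 W=1 U=1 S=0
  [2] read 0x14 idx=17: raw=0x15007 flags P=1 W=1 U=1 S=0
  [3] read 0x15 idx=13: raw=0x17007 flags P=1 W=1 U=1 S=0
  → PA=0x179C1  (4 entries read)
#1 VA=0x281806F79 (r,user):
  [0] read 0x12 idx=0: raw=0x1B007 flags P=1 W=1 U=1 S=0
  [1] read 0x1B idx=10: raw=0x1F007 flags P=1 W=1 U=1 S=0
  [2] read 0x1F idx=12: raw=0x20007 flags P=1 W=1 U=1 S=0
  [3] read 0x20 idx=6: raw=0x23007 flags P=1 W=1 U=1 S=0
  → PA=0x23F79  (4 entries read)

TLB: [["0xD008220D", "0x17"], ["0x281806", "0x23"]]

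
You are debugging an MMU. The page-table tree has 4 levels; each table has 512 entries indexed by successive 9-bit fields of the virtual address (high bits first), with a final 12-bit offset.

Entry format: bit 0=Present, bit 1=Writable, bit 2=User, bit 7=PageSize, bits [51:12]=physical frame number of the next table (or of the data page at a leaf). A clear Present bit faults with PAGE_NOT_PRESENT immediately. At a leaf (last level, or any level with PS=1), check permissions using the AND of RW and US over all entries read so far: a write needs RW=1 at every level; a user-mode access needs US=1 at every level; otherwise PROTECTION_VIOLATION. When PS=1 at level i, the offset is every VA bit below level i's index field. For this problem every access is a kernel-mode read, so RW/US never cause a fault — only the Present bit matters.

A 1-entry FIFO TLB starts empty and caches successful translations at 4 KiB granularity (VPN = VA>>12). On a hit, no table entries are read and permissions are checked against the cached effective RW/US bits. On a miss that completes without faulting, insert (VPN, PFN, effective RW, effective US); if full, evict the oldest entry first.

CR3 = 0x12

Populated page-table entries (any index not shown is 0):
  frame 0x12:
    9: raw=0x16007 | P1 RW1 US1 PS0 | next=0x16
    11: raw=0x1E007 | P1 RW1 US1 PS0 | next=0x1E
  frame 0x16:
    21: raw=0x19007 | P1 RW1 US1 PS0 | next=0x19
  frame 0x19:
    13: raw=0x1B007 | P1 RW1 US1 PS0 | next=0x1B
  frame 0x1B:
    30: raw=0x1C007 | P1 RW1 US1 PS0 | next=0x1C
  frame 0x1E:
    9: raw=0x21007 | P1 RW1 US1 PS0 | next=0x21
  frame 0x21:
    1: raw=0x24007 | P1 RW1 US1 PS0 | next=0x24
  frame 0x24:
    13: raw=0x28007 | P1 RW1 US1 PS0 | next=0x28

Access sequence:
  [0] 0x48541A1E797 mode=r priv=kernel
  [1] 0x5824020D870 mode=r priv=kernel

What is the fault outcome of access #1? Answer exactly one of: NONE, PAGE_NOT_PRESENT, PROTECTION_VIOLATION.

Trace:
#0 VA=0x48541A1E797 (r,kernel):
  [0] read 0x12 idx=9: raw=0x16007 flags P=1 W=1 U=1 S=0
  [1] read 0x16 idx=21: raw=0x19007 flags P=1 W=1 U=1 S=0
  [2] read 0x19 idx=13: raw=0x1B007 flags P=1 W=1 U=1 S=0
  [3] read 0x1B idx=30: raw=0x1C007 flags P=1 W=1 U=1 S=0
  → PA=0x1C797  (4 entries read)
#1 VA=0x5824020D870 (r,kernel):
  [0] read 0x12 idx=11: raw=0x1E007 flags P=1 W=1 U=1 S=0
  [1] read 0x1E idx=9: raw=0x21007 flags P=1 W=1 U=1 S=0
  [2] read 0x21 idx=1: raw=0x24007 flags P=1 W=1 U=1 S=0
  [3] read 0x24 idx=13: raw=0x28007 flags P=1 W=1 U=1 S=0
  → PA=0x28870  (4 entries read)

Access #1 fault: NONE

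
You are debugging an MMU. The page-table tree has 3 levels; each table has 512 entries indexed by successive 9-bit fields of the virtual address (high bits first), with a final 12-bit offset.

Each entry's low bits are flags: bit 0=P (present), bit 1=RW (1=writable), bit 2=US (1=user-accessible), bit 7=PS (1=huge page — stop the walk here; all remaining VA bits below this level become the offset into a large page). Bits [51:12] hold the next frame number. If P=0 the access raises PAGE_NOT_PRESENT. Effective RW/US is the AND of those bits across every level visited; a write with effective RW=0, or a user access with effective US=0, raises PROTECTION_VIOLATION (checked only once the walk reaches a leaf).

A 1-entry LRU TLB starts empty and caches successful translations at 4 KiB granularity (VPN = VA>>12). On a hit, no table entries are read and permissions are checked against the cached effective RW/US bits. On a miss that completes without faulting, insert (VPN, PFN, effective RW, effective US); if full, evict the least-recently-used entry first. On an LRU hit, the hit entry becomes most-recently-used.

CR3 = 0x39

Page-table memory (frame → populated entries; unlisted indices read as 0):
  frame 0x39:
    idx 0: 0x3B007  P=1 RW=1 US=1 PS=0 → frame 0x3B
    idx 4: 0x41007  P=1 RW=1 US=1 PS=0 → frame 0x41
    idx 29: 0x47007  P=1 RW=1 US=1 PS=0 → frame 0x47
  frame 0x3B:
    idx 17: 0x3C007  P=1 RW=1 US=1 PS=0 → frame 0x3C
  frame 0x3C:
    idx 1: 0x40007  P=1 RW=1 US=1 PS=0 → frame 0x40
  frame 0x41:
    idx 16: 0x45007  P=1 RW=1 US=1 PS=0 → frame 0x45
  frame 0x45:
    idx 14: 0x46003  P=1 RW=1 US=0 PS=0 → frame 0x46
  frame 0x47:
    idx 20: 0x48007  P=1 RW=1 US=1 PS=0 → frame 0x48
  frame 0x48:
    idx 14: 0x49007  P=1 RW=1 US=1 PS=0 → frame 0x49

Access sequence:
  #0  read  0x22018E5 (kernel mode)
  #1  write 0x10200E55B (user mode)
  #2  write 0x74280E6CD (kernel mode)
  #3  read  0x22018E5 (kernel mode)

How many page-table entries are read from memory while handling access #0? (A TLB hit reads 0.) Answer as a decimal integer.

Walk each access:
#0 VA=0x22018E5 (r,kernel):
  L0: frame=0x39 idx=0 entry=0x3B007 [P=1 RW=1 US=1 PS=0]
  L1: frame=0x3B idx=17 entry=0x3C007 [P=1 RW=1 US=1 PS=0]
  L2: frame=0x3C idx=1 entry=0x40007 [P=1 RW=1 US=1 PS=0]
  → PA=0x408E5  (3 entries read)
#1 VA=0x10200E55B (w,user):
  L0: frame=0x39 idx=4 entry=0x41007 [P=1 RW=1 US=1 PS=0]
  L1: frame=0x41 idx=16 entry=0x45007 [P=1 RW=1 US=1 PS=0]
  L2: frame=0x45 idx=14 entry=0x46003 [P=1 RW=1 US=0 PS=0]
  ⇒ fault: PROTECTION_VIOLATION  — 3 lookups
#2 VA=0x74280E6CD (w,kernel):
  L0: frame=0x39 idx=29 entry=0x47007 [P=1 RW=1 US=1 PS=0]
  L1: frame=0x47 idx=20 entry=0x48007 [P=1 RW=1 US=1 PS=0]
  L2: frame=0x48 idx=14 entry=0x49007 [P=1 RW=1 US=1 PS=0]
  → PA=0x496CD  (3 entries read)
#3 VA=0x22018E5 (r,kernel):
  L0: frame=0x39 idx=0 entry=0x3B007 [P=1 RW=1 US=1 PS=0]
  L1: frame=0x3B idx=17 entry=0x3C007 [P=1 RW=1 US=1 PS=0]
  L2: frame=0x3C idx=1 entry=0x40007 [P=1 RW=1 US=1 PS=0]
  → PA=0x408E5  (3 entries read)

Entries read for #0: 3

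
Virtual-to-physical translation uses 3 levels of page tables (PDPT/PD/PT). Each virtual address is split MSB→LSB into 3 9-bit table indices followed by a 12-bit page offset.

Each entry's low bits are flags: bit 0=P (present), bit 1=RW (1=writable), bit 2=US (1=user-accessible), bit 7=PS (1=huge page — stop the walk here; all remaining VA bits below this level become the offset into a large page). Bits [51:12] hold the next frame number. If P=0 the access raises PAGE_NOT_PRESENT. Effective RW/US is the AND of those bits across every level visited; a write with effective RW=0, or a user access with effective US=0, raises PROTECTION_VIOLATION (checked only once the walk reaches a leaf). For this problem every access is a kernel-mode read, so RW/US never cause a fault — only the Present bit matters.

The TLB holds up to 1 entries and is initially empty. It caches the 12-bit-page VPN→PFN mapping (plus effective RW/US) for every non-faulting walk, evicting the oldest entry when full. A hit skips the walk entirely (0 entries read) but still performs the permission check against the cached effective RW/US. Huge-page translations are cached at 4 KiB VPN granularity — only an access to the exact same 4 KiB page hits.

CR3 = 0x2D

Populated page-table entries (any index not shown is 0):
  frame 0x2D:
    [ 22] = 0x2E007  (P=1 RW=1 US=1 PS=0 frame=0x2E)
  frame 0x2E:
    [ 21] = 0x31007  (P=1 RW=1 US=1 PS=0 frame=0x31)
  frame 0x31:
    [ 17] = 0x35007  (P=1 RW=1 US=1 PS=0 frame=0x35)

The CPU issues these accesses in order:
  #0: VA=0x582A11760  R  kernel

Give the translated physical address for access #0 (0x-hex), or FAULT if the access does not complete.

Trace:
#0 VA=0x582A11760 (r,kernel):
  [0] read 0x2D idx=22: raw=0x2E007 flags P=1 W=1 U=1 S=0
  [1] read 0x2E idx=21: raw=0x31007 flags P=1 W=1 U=1 S=0
  [2] read 0x31 idx=17: raw=0x35007 flags P=1 W=1 U=1 S=0
  → PA=0x35760  (3 entries read)

Access #0 PA: 0x35760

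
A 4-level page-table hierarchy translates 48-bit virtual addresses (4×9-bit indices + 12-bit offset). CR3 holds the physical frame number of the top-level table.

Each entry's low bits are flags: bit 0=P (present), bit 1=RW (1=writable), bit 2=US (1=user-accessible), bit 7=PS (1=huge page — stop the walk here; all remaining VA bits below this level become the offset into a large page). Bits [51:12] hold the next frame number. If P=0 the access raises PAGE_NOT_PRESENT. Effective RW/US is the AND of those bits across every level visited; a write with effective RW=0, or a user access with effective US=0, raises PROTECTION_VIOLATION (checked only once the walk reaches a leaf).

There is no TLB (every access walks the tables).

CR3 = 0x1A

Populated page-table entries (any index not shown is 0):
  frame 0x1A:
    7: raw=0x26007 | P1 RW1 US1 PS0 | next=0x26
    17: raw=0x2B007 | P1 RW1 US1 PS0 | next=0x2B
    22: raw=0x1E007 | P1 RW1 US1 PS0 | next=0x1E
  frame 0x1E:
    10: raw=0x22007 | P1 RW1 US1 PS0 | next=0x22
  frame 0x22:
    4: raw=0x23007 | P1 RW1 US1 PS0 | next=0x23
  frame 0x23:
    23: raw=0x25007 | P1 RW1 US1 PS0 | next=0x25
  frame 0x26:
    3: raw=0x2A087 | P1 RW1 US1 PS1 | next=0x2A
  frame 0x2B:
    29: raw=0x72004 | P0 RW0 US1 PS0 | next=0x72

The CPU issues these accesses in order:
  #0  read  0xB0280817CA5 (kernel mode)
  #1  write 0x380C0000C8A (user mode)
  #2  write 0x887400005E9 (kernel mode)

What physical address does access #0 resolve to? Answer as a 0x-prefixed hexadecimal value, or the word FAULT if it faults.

Walk each access:
#0 VA=0xB0280817CA5 (r,kernel):
  L0 @0x1A[22] → 0x1E007  P=1,RW=1,US=1,PS=0
  L1 @0x1E[10] → 0x22007  P=1,RW=1,US=1,PS=0
  L2 @0x22[4] → 0x23007  P=1,RW=1,US=1,PS=0
  L3 @0x23[23] → 0x25007  P=1,RW=1,US=1,PS=0
  ⇒ phys 0x25CA5  [4 reads]
#1 VA=0x380C0000C8A (w,user):
  L0 @0x1A[7] → 0x26007  P=1,RW=1,US=1,PS=0
  L1 @0x26[3] → 0x2A087  P=1,RW=1,US=1,PS=1
  ⇒ phys 0x2AC8A (huge @L1)  [2 reads]
#2 VA=0x887400005E9 (w,kernel):
  L0 @0x1A[17] → 0x2B007  P=1,RW=1,US=1,PS=0
  L1 @0x2B[29] → 0x72004  P=0,RW=0,US=1,PS=0
  ⇒ fault: PAGE_NOT_PRESENT  — 2 lookups

Access #0 PA: 0x25CA5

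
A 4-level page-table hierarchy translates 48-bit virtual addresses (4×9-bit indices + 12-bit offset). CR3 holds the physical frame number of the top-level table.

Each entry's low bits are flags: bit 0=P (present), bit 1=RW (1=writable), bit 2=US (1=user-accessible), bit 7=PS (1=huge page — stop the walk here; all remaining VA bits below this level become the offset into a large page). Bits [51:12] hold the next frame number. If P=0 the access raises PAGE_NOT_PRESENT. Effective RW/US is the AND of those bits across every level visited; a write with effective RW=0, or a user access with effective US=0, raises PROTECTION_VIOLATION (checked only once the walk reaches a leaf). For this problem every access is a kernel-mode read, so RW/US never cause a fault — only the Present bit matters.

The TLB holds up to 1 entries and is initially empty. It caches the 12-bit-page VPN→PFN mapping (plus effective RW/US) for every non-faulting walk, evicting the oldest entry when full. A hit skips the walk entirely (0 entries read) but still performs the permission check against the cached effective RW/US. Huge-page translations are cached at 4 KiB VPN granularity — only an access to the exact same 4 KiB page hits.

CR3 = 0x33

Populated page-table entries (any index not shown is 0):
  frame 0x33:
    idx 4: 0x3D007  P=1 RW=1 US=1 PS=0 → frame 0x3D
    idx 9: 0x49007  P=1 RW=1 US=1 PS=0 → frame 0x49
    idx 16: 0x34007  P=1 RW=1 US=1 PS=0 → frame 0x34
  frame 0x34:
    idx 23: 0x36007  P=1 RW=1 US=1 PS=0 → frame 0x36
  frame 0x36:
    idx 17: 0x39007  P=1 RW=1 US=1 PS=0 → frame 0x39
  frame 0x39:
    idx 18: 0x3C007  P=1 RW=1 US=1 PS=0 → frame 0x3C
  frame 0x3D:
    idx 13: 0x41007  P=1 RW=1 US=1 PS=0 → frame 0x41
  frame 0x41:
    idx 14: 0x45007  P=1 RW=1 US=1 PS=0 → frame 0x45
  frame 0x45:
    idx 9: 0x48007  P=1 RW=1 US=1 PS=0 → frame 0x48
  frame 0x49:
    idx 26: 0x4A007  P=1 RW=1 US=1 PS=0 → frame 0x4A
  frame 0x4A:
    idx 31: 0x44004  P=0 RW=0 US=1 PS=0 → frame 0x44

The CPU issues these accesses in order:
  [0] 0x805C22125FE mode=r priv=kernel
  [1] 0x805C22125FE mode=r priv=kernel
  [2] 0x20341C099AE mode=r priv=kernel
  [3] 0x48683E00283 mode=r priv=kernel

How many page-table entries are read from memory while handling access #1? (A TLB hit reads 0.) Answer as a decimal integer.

Walk each access:
#0 VA=0x805C22125FE (r,kernel):
  [0] read 0x33 idx=16: raw=0x34007 flags P=1 W=1 U=1 S=0
  [1] read 0x34 idx=23: raw=0x36007 flags P=1 W=1 U=1 S=0
  [2] read 0x36 idx=17: raw=0x39007 flags P=1 W=1 U=1 S=0
  [3] read 0x39 idx=18: raw=0x3C007 flags P=1 W=1 U=1 S=0
  → PA=0x3C5FE  (4 entries read)
#1 VA=0x805C22125FE (r,kernel):
  TLB hit vpn=0x805C2212 → PA=0x3C5FE
#2 VA=0x20341C099AE (r,kernel):
  [0] read 0x33 idx=4: raw=0x3D007 flags P=1 W=1 U=1 S=0
  [1] read 0x3D idx=13: raw=0x41007 flags P=1 W=1 U=1 S=0
  [2] read 0x41 idx=14: raw=0x45007 flags P=1 W=1 U=1 S=0
  [3] read 0x45 idx=9: raw=0x48007 flags P=1 W=1 U=1 S=0
  → PA=0x489AE  (4 entries read)
#3 VA=0x48683E00283 (r,kernel):
  [0] read 0x33 idx=9: raw=0x49007 flags P=1 W=1 U=1 S=0
  [1] read 0x49 idx=26: raw=0x4A007 flags P=1 W=1 U=1 S=0
  [2] read 0x4A idx=31: raw=0x44004 flags P=0 W=0 U=1 S=0
  → PAGE_NOT_PRESENT  (3 entries read)

Entries read for #1: 0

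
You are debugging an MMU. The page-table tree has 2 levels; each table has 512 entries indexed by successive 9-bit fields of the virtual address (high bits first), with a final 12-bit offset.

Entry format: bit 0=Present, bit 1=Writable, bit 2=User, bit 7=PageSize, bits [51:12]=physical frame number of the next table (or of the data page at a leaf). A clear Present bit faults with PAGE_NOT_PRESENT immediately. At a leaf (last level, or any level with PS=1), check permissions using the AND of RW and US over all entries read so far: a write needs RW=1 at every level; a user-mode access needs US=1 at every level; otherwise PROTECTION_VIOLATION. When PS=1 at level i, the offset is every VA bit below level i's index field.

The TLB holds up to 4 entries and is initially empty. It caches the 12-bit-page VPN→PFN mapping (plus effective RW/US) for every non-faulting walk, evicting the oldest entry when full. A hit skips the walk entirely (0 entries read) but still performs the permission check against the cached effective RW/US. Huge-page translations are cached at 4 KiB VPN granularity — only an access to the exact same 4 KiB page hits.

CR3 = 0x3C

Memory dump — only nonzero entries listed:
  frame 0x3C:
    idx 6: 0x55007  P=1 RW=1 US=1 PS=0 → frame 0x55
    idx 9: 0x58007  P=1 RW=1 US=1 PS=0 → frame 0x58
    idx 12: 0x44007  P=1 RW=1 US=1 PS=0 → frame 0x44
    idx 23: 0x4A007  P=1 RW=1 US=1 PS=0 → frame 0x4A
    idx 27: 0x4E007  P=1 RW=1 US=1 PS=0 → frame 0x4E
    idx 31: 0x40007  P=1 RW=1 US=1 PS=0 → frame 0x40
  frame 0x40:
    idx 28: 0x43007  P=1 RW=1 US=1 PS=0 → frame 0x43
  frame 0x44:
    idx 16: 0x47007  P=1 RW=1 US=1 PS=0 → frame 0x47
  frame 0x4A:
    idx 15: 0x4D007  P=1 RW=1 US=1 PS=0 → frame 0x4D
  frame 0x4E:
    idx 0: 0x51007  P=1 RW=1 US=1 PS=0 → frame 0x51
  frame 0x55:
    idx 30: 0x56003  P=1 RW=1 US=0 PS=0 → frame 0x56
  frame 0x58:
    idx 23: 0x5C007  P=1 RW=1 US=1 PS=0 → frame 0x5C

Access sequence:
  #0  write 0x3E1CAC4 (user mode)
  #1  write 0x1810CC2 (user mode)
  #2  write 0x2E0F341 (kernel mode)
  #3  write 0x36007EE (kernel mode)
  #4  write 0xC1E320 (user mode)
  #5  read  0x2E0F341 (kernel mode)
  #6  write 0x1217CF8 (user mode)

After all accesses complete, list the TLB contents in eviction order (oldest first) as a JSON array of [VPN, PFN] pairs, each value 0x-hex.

Walk each access:
#0 VA=0x3E1CAC4 (w,user):
  lvl0: tbl 0x3C, slot 31 ⇒ 0x40007 (P1/RW1/US1/PS0)
  lvl1: tbl 0x40, slot 28 ⇒ 0x43007 (P1/RW1/US1/PS0)
  ⇒ phys 0x43AC4  [2 reads]
#1 VA=0x1810CC2 (w,user):
  lvl0: tbl 0x3C, slot 12 ⇒ 0x44007 (P1/RW1/US1/PS0)
  lvl1: tbl 0x44, slot 16 ⇒ 0x47007 (P1/RW1/US1/PS0)
  ⇒ phys 0x47CC2  [2 reads]
#2 VA=0x2E0F341 (w,kernel):
  lvl0: tbl 0x3C, slot 23 ⇒ 0x4A007 (P1/RW1/US1/PS0)
  lvl1: tbl 0x4A, slot 15 ⇒ 0x4D007 (P1/RW1/US1/PS0)
  ⇒ phys 0x4D341  [2 reads]
#3 VA=0x36007EE (w,kernel):
  lvl0: tbl 0x3C, slot 27 ⇒ 0x4E007 (P1/RW1/US1/PS0)
  lvl1: tbl 0x4E, slot 0 ⇒ 0x51007 (P1/RW1/US1/PS0)
  ⇒ phys 0x517EE  [2 reads]
#4 VA=0xC1E320 (w,user):
  lvl0: tbl 0x3C, slot 6 ⇒ 0x55007 (P1/RW1/US1/PS0)
  lvl1: tbl 0x55, slot 30 ⇒ 0x56003 (P1/RW1/US0/PS0)
  ⇒ fault: PROTECTION_VIOLATION  — 2 lookups
#5 VA=0x2E0F341 (r,kernel):
  TLB hit vpn=0x2E0F → PA=0x4D341
#6 VA=0x1217CF8 (w,user):
  lvl0: tbl 0x3C, slot 9 ⇒ 0x58007 (P1/RW1/US1/PS0)
  lvl1: tbl 0x58, slot 23 ⇒ 0x5C007 (P1/RW1/US1/PS0)
  ⇒ phys 0x5CCF8  [2 reads]

TLB: [["0x1810", "0x47"], ["0x2E0F", "0x4D"], ["0x3600", "0x51"], ["0x1217", "0x5C"]]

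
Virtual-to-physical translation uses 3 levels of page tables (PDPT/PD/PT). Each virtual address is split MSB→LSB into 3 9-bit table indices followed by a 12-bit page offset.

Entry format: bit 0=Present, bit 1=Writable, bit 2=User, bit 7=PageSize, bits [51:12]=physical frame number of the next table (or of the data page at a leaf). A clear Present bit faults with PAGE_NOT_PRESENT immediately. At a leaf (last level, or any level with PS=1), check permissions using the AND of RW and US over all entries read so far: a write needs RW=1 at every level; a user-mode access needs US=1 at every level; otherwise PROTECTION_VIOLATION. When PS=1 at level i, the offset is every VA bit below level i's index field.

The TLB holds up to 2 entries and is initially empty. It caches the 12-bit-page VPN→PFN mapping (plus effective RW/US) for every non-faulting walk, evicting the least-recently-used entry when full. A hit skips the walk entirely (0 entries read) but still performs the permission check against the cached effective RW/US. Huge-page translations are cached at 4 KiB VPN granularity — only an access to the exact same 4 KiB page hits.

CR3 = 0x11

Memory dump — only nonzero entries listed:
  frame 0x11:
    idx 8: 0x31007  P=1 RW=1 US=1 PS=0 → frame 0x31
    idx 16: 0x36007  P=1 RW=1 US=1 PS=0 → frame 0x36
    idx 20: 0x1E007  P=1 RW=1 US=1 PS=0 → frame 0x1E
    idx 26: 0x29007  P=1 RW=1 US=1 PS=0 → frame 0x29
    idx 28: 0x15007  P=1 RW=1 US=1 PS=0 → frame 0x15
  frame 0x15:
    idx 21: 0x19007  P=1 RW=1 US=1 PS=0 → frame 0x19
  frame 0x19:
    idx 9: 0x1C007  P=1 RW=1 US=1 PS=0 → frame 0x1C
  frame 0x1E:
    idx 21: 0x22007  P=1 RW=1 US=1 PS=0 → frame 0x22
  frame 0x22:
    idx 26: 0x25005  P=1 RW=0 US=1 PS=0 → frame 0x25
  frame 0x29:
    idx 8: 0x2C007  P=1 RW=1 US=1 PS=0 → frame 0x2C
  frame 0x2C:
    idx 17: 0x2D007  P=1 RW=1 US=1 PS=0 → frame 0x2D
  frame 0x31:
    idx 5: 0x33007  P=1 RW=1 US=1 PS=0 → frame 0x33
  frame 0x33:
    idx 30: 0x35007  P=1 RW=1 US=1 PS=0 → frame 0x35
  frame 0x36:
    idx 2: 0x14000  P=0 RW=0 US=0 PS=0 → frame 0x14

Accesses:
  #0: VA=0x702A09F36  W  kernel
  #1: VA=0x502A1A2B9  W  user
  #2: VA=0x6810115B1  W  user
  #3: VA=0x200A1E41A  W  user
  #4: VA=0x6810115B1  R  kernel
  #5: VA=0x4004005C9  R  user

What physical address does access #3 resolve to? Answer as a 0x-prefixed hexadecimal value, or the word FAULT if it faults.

Trace:
#0 VA=0x702A09F36 (w,kernel):
  L0: frame=0x11 idx=28 entry=0x15007 [P=1 RW=1 US=1 PS=0]
  L1: frame=0x15 idx=21 entry=0x19007 [P=1 RW=1 US=1 PS=0]
  L2: frame=0x19 idx=9 entry=0x1C007 [P=1 RW=1 US=1 PS=0]
  ✓ 0x1CF36  — 3 lookups
#1 VA=0x502A1A2B9 (w,user):
  L0: frame=0x11 idx=20 entry=0x1E007 [P=1 RW=1 US=1 PS=0]
  L1: frame=0x1E idx=21 entry=0x22007 [P=1 RW=1 US=1 PS=0]
  L2: frame=0x22 idx=26 entry=0x25005 [P=1 RW=0 US=1 PS=0]
  ✗ PROTECTION_VIOLATION  [3 reads]
#2 VA=0x6810115B1 (w,user):
  L0: frame=0x11 idx=26 entry=0x29007 [P=1 RW=1 US=1 PS=0]
  L1: frame=0x29 idx=8 entry=0x2C007 [P=1 RW=1 US=1 PS=0]
  L2: frame=0x2C idx=17 entry=0x2D007 [P=1 RW=1 US=1 PS=0]
  ✓ 0x2D5B1  — 3 lookups
#3 VA=0x200A1E41A (w,user):
  L0: frame=0x11 idx=8 entry=0x31007 [P=1 RW=1 US=1 PS=0]
  L1: frame=0x31 idx=5 entry=0x33007 [P=1 RW=1 US=1 PS=0]
  L2: frame=0x33 idx=30 entry=0x35007 [P=1 RW=1 US=1 PS=0]
  ✓ 0x3541A  — 3 lookups
#4 VA=0x6810115B1 (r,kernel):
  TLB hit vpn=0x681011 → PA=0x2D5B1
#5 VA=0x4004005C9 (r,user):
  L0: frame=0x11 idx=16 entry=0x36007 [P=1 RW=1 US=1 PS=0]
  L1: frame=0x36 idx=2 entry=0x14000 [P=0 RW=0 US=0 PS=0]
  ✗ PAGE_NOT_PRESENT  [2 reads]

Access #3 PA: 0x3541A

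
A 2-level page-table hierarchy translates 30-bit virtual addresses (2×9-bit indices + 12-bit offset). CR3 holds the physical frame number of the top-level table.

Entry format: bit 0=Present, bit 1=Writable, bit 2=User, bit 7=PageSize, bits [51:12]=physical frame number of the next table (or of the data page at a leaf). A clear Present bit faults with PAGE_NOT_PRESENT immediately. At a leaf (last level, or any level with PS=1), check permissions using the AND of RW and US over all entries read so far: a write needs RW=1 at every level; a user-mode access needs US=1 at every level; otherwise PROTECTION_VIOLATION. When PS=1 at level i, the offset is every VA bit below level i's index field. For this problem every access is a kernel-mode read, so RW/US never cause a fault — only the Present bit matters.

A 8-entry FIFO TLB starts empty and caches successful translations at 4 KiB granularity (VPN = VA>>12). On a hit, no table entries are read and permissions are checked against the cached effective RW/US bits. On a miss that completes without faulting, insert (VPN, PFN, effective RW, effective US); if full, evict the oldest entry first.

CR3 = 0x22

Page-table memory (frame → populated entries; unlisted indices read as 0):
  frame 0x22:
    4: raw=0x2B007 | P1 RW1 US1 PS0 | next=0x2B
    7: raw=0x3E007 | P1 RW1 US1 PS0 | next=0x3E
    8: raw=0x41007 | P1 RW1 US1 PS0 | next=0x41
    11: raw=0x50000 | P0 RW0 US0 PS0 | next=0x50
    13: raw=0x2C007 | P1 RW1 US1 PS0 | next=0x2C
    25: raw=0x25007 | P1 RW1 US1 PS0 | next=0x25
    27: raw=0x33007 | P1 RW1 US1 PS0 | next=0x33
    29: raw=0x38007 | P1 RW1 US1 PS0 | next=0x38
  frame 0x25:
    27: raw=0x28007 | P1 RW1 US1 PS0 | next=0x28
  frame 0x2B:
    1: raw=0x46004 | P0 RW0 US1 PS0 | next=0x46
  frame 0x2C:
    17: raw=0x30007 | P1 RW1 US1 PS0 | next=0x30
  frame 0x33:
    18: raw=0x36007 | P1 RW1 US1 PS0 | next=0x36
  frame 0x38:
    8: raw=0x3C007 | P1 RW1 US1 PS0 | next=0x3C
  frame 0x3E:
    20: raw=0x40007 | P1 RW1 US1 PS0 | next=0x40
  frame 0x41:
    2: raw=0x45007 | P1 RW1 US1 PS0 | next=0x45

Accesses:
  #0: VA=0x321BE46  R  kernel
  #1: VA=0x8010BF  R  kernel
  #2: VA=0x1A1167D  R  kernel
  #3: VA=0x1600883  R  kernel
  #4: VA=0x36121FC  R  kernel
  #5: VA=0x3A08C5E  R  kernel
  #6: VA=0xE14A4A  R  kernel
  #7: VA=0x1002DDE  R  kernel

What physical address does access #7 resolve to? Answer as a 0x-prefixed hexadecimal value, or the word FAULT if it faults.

Trace:
#0 VA=0x321BE46 (r,kernel):
  [0] read 0x22 idx=25: raw=0x25007 flags P=1 W=1 U=1 S=0
  [1] read 0x25 idx=27: raw=0x28007 flags P=1 W=1 U=1 S=0
  ✓ 0x28E46  — 2 lookups
#1 VA=0x8010BF (r,kernel):
  [0] read 0x22 idx=4: raw=0x2B007 flags P=1 W=1 U=1 S=0
  [1] read 0x2B idx=1: raw=0x46004 flags P=0 W=0 U=1 S=0
  → PAGE_NOT_PRESENT  (2 entries read)
#2 VA=0x1A1167D (r,kernel):
  [0] read 0x22 idx=13: raw=0x2C007 flags P=1 W=1 U=1 S=0
  [1] read 0x2C idx=17: raw=0x30007 flags P=1 W=1 U=1 S=0
  ✓ 0x3067D  — 2 lookups
#3 VA=0x1600883 (r,kernel):
  [0] read 0x22 idx=11: raw=0x50000 flags P=0 W=0 U=0 S=0
  → PAGE_NOT_PRESENT  (1 entries read)
#4 VA=0x36121FC (r,kernel):
  [0] read 0x22 idx=27: raw=0x33007 flags P=1 W=1 U=1 S=0
  [1] read 0x33 idx=18: raw=0x36007 flags P=1 W=1 U=1 S=0
  ✓ 0x361FC  — 2 lookups
#5 VA=0x3A08C5E (r,kernel):
  [0] read 0x22 idx=29: raw=0x38007 flags P=1 W=1 U=1 S=0
  [1] read 0x38 idx=8: raw=0x3C007 flags P=1 W=1 U=1 S=0
  ✓ 0x3CC5E  — 2 lookups
#6 VA=0xE14A4A (r,kernel):
  [0] read 0x22 idx=7: raw=0x3E007 flags P=1 W=1 U=1 S=0
  [1] read 0x3E idx=20: raw=0x40007 flags P=1 W=1 U=1 S=0
  ✓ 0x40A4A  — 2 lookups
#7 VA=0x1002DDE (r,kernel):
  [0] read 0x22 idx=8: raw=0x41007 flags P=1 W=1 U=1 S=0
  [1] read 0x41 idx=2: raw=0x45007 flags P=1 W=1 U=1 S=0
  ✓ 0x45DDE  — 2 lookups

Access #7 PA: 0x45DDE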